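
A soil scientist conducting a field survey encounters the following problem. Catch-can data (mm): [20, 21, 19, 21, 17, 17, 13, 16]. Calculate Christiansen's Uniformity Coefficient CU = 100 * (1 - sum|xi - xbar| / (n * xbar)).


xbar = 144 / 8 = 18
sum|xi - xbar| = 18
CU = 100 * (1 - 18 / (8 * 18))
   = 100 * (1 - 0.1250)
   = 87.50%


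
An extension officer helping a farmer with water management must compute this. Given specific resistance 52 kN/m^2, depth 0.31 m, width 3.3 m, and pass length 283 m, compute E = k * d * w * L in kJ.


E = k * d * w * L
  = 52 * 0.31 * 3.3 * 283
  = 15054.47 kJ


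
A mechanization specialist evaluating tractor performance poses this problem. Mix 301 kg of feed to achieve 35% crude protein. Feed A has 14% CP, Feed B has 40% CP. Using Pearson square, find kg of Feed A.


parts_A = CP_b - target = 40 - 35 = 5
parts_B = target - CP_a = 35 - 14 = 21
total_parts = 5 + 21 = 26
Feed A = 301 * 5 / 26 = 57.88 kg
Feed B = 301 * 21 / 26 = 243.12 kg

57.88 kg


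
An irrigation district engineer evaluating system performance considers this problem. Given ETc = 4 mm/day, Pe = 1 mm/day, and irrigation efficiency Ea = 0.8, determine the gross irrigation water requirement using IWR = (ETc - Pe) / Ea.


IWR = (ETc - Pe) / Ea
    = (4 - 1) / 0.8
    = 3 / 0.8
    = 3.75 mm/day


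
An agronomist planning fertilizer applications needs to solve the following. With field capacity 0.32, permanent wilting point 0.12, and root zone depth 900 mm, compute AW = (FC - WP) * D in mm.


AW = (FC - WP) * D
   = (0.32 - 0.12) * 900
   = 0.20 * 900
   = 180 mm


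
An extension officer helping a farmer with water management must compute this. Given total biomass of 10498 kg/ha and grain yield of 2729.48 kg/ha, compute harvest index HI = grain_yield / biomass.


HI = grain_yield / biomass
   = 2729.48 / 10498
   = 0.26


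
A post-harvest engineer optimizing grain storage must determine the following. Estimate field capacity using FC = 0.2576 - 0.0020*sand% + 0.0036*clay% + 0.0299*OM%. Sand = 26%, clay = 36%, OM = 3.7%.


FC = 0.2576 - 0.0020*26 + 0.0036*36 + 0.0299*3.7
   = 0.2576 - 0.0520 + 0.1296 + 0.1106
   = 0.4458


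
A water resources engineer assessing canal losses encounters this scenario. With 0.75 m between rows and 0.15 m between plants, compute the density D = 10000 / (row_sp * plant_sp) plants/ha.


D = 10000 / (row_sp * plant_sp)
  = 10000 / (0.75 * 0.15)
  = 10000 / 0.1125
  = 88888.89 plants/ha


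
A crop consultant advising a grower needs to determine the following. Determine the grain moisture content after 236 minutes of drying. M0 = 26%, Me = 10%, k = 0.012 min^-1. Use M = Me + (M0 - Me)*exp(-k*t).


M = Me + (M0 - Me) * e^(-k*t)
  = 10 + (26 - 10) * e^(-0.012*236)
  = 10 + 16 * e^(-2.832)
  = 10 + 16 * 0.05889
  = 10 + 0.9423
  = 10.94%


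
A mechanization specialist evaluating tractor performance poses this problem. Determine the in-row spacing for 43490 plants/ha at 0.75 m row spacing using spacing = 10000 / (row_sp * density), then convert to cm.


spacing = 10000 / (row_sp * density)
        = 10000 / (0.75 * 43490)
        = 10000 / 32617.50
        = 0.30658 m = 30.66 cm


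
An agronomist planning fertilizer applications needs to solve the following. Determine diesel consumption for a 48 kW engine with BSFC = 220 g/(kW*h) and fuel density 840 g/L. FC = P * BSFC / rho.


FC = P * BSFC / rho_fuel
   = 48 * 220 / 840
   = 10560 / 840
   = 12.57 L/h


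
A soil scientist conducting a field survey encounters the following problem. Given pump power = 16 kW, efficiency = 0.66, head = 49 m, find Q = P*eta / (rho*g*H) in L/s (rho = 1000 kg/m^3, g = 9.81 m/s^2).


Q = (P * 1000 * eta) / (rho * g * H)
  = (16 * 1000 * 0.66) / (1000 * 9.81 * 49)
  = 10560 / 480690
  = 0.02197 m^3/s = 21.97 L/s


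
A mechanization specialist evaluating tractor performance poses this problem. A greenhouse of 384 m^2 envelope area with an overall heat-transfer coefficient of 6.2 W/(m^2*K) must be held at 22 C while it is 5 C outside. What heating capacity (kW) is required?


dT = 22 - (5) = 17 K
Q = U * A * dT
  = 6.2 * 384 * 17
  = 40473.60 W = 40.47 kW


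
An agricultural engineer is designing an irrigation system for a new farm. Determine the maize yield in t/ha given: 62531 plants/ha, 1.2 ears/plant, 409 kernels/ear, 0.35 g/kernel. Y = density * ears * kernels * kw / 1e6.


Y = density * ears * kernels * kw
  = 62531 * 1.2 * 409 * 0.35 g/ha
  = 10741575.18 g/ha
  = 10741.58 kg/ha = 10.74 t/ha


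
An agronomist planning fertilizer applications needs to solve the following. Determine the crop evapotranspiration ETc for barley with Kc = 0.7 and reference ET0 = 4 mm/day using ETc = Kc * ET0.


ETc = Kc * ET0
    = 0.7 * 4
    = 2.80 mm/day


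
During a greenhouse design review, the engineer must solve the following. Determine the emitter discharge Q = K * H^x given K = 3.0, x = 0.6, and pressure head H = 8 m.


Q = K * H^x
  = 3.0 * 8^0.6
  = 3.0 * 3.4822
  = 10.45 L/h


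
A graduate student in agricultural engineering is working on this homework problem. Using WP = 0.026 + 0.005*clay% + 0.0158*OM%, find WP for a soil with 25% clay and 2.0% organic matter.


WP = 0.026 + 0.005*25 + 0.0158*2.0
   = 0.026 + 0.1250 + 0.0316
   = 0.1826


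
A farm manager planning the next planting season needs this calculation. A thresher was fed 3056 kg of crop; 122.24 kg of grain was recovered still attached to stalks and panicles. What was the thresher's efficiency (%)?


eta = (total - unthreshed) / total * 100
    = (3056 - 122.24) / 3056 * 100
    = 2933.76 / 3056 * 100
    = 96%


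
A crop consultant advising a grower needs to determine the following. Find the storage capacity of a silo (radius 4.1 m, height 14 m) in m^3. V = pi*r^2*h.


V = pi * r^2 * h
  = pi * 4.1^2 * 14
  = pi * 16.81 * 14
  = 739.34 m^3


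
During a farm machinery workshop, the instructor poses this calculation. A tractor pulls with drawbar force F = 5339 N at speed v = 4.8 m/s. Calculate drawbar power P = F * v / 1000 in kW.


P = F * v / 1000
  = 5339 * 4.8 / 1000
  = 25627.20 / 1000
  = 25.63 kW


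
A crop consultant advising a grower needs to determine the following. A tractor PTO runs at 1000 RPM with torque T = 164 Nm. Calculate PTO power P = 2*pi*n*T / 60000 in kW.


P = 2*pi*n*T / 60000
  = 2*pi * 1000 * 164 / 60000
  = 1030442.39 / 60000
  = 17.17 kW


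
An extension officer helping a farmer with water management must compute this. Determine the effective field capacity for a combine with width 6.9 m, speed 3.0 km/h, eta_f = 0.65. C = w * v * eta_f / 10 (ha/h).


C = w * v * eta_f / 10
  = 6.9 * 3.0 * 0.65 / 10
  = 13.46 / 10
  = 1.35 ha/h


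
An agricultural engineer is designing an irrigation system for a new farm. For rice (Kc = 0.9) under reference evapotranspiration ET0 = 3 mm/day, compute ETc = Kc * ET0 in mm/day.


ETc = Kc * ET0
    = 0.9 * 3
    = 2.70 mm/day


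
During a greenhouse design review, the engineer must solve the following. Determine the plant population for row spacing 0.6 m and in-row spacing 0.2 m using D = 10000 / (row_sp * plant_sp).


D = 10000 / (row_sp * plant_sp)
  = 10000 / (0.6 * 0.2)
  = 10000 / 0.1200
  = 83333.33 plants/ha


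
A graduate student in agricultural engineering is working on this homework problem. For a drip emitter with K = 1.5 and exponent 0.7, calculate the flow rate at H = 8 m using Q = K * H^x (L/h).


Q = K * H^x
  = 1.5 * 8^0.7
  = 1.5 * 4.2871
  = 6.43 L/h


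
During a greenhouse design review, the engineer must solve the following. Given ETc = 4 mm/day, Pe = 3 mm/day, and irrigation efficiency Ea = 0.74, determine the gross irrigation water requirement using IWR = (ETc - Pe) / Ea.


IWR = (ETc - Pe) / Ea
    = (4 - 3) / 0.74
    = 1 / 0.74
    = 1.35 mm/day


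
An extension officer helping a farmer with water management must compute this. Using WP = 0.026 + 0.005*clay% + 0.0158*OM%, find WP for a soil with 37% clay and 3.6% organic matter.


WP = 0.026 + 0.005*37 + 0.0158*3.6
   = 0.026 + 0.1850 + 0.0569
   = 0.2679


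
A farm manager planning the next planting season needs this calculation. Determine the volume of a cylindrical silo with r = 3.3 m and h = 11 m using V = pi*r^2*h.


V = pi * r^2 * h
  = pi * 3.3^2 * 11
  = pi * 10.89 * 11
  = 376.33 m^3


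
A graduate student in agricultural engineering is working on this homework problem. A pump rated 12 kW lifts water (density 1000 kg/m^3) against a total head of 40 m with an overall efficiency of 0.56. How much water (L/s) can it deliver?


Q = (P * 1000 * eta) / (rho * g * H)
  = (12 * 1000 * 0.56) / (1000 * 9.81 * 40)
  = 6720 / 392400
  = 0.01713 m^3/s = 17.13 L/s


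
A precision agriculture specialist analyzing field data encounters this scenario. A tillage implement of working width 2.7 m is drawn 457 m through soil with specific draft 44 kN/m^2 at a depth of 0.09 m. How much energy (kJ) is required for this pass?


E = k * d * w * L
  = 44 * 0.09 * 2.7 * 457
  = 4886.24 kJ


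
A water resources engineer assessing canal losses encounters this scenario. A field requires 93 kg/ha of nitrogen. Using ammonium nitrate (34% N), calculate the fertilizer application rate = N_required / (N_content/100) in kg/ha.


Rate = N_required / (N_content / 100)
     = 93 / (34 / 100)
     = 93 / 0.34
     = 273.53 kg/ha


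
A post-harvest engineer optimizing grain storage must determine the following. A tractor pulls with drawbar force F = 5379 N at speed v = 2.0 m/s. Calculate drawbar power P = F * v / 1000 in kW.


P = F * v / 1000
  = 5379 * 2.0 / 1000
  = 10758 / 1000
  = 10.76 kW


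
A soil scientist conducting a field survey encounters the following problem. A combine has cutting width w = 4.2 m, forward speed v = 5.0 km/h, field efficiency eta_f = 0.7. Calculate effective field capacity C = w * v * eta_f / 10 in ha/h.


C = w * v * eta_f / 10
  = 4.2 * 5.0 * 0.7 / 10
  = 14.70 / 10
  = 1.47 ha/h


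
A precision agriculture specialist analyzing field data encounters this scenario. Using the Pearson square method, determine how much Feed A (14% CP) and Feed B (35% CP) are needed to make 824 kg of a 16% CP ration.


parts_A = CP_b - target = 35 - 16 = 19
parts_B = target - CP_a = 16 - 14 = 2
total_parts = 19 + 2 = 21
Feed A = 824 * 19 / 21 = 745.52 kg
Feed B = 824 * 2 / 21 = 78.48 kg

745.52 kg


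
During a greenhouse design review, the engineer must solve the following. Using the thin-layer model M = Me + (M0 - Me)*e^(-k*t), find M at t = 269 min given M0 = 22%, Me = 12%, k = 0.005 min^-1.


M = Me + (M0 - Me) * e^(-k*t)
  = 12 + (22 - 12) * e^(-0.005*269)
  = 12 + 10 * e^(-1.345)
  = 12 + 10 * 0.26054
  = 12 + 2.6054
  = 14.61%


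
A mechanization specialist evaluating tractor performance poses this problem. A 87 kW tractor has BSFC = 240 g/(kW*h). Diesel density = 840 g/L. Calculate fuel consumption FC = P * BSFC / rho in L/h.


FC = P * BSFC / rho_fuel
   = 87 * 240 / 840
   = 20880 / 840
   = 24.86 L/h


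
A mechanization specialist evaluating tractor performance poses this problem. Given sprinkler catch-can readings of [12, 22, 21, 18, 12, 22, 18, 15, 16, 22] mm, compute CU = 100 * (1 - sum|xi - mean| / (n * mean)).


xbar = 178 / 10 = 17.800
sum|xi - xbar| = 32.400
CU = 100 * (1 - 32.400 / (10 * 17.800))
   = 100 * (1 - 0.1820)
   = 81.80%


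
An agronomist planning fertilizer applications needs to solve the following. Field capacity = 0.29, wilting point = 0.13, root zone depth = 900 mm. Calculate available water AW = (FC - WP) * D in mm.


AW = (FC - WP) * D
   = (0.29 - 0.13) * 900
   = 0.16 * 900
   = 144 mm


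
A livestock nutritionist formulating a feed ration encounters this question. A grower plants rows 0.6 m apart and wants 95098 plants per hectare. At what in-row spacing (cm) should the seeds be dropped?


spacing = 10000 / (row_sp * density)
        = 10000 / (0.6 * 95098)
        = 10000 / 57058.80
        = 0.17526 m = 17.53 cm


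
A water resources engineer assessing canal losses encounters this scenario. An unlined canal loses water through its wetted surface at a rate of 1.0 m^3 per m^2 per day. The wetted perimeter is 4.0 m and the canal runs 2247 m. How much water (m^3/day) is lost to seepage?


S = C * P * L
  = 1.0 * 4.0 * 2247
  = 8988 m^3/day


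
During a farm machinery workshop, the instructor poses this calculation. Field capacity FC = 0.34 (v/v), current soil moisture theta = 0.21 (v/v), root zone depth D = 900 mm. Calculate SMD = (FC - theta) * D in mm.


SMD = (FC - theta) * D
    = (0.34 - 0.21) * 900
    = 0.130 * 900
    = 117 mm


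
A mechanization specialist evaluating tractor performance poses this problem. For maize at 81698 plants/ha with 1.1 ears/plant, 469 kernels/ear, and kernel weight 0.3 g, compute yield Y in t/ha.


Y = density * ears * kernels * kw
  = 81698 * 1.1 * 469 * 0.3 g/ha
  = 12644399.46 g/ha
  = 12644.40 kg/ha = 12.64 t/ha


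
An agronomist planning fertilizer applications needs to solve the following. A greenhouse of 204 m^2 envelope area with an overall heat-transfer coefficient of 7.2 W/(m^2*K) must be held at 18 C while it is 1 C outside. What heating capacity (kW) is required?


dT = 18 - (1) = 17 K
Q = U * A * dT
  = 7.2 * 204 * 17
  = 24969.60 W = 24.97 kW


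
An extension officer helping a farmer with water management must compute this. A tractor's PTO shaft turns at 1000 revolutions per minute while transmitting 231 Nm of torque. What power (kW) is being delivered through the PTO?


P = 2*pi*n*T / 60000
  = 2*pi * 1000 * 231 / 60000
  = 1451415.81 / 60000
  = 24.19 kW


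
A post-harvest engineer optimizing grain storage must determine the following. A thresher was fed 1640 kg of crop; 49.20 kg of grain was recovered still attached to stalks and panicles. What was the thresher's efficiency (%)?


eta = (total - unthreshed) / total * 100
    = (1640 - 49.20) / 1640 * 100
    = 1590.80 / 1640 * 100
    = 97%


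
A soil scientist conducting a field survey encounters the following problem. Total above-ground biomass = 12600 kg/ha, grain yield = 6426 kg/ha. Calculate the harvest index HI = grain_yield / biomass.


HI = grain_yield / biomass
   = 6426 / 12600
   = 0.51


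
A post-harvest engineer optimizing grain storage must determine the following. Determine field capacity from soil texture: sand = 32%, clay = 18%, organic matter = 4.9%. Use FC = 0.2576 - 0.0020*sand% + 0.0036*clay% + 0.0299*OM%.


FC = 0.2576 - 0.0020*32 + 0.0036*18 + 0.0299*4.9
   = 0.2576 - 0.0640 + 0.0648 + 0.1465
   = 0.4049


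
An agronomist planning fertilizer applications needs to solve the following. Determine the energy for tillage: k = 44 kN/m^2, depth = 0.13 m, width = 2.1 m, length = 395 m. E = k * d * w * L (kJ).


E = k * d * w * L
  = 44 * 0.13 * 2.1 * 395
  = 4744.74 kJ


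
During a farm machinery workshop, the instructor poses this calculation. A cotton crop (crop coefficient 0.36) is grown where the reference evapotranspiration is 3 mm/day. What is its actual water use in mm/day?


ETc = Kc * ET0
    = 0.36 * 3
    = 1.08 mm/day


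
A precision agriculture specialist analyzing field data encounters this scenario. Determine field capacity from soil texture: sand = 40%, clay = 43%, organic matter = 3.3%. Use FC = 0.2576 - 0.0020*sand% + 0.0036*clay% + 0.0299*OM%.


FC = 0.2576 - 0.0020*40 + 0.0036*43 + 0.0299*3.3
   = 0.2576 - 0.0800 + 0.1548 + 0.0987
   = 0.4311


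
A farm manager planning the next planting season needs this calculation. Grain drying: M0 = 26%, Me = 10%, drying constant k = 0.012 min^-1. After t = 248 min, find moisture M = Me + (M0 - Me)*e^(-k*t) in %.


M = Me + (M0 - Me) * e^(-k*t)
  = 10 + (26 - 10) * e^(-0.012*248)
  = 10 + 16 * e^(-2.976)
  = 10 + 16 * 0.05100
  = 10 + 0.8159
  = 10.82%


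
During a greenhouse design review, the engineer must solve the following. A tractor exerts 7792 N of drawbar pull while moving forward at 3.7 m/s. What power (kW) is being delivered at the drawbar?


P = F * v / 1000
  = 7792 * 3.7 / 1000
  = 28830.40 / 1000
  = 28.83 kW


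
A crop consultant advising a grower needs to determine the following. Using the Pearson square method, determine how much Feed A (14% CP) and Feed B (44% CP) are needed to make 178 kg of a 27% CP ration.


parts_A = CP_b - target = 44 - 27 = 17
parts_B = target - CP_a = 27 - 14 = 13
total_parts = 17 + 13 = 30
Feed A = 178 * 17 / 30 = 100.87 kg
Feed B = 178 * 13 / 30 = 77.13 kg

100.87 kg


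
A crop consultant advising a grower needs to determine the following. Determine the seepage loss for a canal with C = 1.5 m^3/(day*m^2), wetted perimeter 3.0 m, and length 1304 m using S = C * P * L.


S = C * P * L
  = 1.5 * 3.0 * 1304
  = 5868 m^3/day


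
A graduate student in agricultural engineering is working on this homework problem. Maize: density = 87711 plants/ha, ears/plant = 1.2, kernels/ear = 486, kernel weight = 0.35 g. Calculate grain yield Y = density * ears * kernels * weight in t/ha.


Y = density * ears * kernels * kw
  = 87711 * 1.2 * 486 * 0.35 g/ha
  = 17903569.32 g/ha
  = 17903.57 kg/ha = 17.90 t/ha


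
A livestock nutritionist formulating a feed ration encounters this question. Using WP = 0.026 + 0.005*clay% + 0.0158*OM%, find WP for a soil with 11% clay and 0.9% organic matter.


WP = 0.026 + 0.005*11 + 0.0158*0.9
   = 0.026 + 0.0550 + 0.0142
   = 0.0952


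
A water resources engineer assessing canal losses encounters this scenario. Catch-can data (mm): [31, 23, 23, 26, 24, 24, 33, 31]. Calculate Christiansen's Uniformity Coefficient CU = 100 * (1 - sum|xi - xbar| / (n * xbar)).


xbar = 215 / 8 = 26.875
sum|xi - xbar| = 28.750
CU = 100 * (1 - 28.750 / (8 * 26.875))
   = 100 * (1 - 0.1337)
   = 86.63%


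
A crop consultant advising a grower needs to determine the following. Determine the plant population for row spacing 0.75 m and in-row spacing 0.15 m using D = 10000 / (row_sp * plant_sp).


D = 10000 / (row_sp * plant_sp)
  = 10000 / (0.75 * 0.15)
  = 10000 / 0.1125
  = 88888.89 plants/ha


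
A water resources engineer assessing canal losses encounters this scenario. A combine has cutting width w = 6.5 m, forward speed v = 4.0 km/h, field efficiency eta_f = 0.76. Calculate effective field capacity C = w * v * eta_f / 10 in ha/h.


C = w * v * eta_f / 10
  = 6.5 * 4.0 * 0.76 / 10
  = 19.76 / 10
  = 1.98 ha/h


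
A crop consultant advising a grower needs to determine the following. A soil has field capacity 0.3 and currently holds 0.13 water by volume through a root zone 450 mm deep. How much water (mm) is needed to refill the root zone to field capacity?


SMD = (FC - theta) * D
    = (0.3 - 0.13) * 450
    = 0.170 * 450
    = 76.50 mm


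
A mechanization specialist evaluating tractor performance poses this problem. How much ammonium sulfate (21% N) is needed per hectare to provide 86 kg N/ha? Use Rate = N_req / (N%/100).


Rate = N_required / (N_content / 100)
     = 86 / (21 / 100)
     = 86 / 0.21
     = 409.52 kg/ha


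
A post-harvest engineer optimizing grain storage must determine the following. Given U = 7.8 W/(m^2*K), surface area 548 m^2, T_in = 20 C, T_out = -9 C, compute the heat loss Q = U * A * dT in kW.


dT = 20 - (-9) = 29 K
Q = U * A * dT
  = 7.8 * 548 * 29
  = 123957.60 W = 123.96 kW


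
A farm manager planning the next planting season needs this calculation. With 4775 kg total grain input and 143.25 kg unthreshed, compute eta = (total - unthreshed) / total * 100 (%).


eta = (total - unthreshed) / total * 100
    = (4775 - 143.25) / 4775 * 100
    = 4631.75 / 4775 * 100
    = 97%


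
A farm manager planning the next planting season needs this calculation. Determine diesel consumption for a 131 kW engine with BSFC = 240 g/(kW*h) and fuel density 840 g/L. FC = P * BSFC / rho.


FC = P * BSFC / rho_fuel
   = 131 * 240 / 840
   = 31440 / 840
   = 37.43 L/h


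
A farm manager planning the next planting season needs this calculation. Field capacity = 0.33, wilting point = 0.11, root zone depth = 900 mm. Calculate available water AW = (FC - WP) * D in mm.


AW = (FC - WP) * D
   = (0.33 - 0.11) * 900
   = 0.22 * 900
   = 198 mm


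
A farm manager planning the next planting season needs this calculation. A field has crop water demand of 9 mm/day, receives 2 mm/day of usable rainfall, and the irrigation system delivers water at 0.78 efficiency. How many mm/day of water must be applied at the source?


IWR = (ETc - Pe) / Ea
    = (9 - 2) / 0.78
    = 7 / 0.78
    = 8.97 mm/day


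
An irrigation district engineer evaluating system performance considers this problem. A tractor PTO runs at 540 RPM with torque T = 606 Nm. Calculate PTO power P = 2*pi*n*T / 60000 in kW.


P = 2*pi*n*T / 60000
  = 2*pi * 540 * 606 / 60000
  = 2056109.56 / 60000
  = 34.27 kW


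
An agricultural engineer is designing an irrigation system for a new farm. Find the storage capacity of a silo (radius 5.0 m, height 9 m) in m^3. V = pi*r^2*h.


V = pi * r^2 * h
  = pi * 5.0^2 * 9
  = pi * 25 * 9
  = 706.86 m^3


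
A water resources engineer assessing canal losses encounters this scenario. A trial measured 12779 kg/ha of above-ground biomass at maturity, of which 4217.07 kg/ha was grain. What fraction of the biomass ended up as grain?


HI = grain_yield / biomass
   = 4217.07 / 12779
   = 0.33


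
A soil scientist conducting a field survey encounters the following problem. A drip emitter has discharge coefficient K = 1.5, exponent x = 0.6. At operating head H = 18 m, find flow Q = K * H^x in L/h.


Q = K * H^x
  = 1.5 * 18^0.6
  = 1.5 * 5.6645
  = 8.50 L/h


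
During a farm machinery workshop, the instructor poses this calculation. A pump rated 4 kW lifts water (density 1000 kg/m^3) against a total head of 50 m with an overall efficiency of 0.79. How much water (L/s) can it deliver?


Q = (P * 1000 * eta) / (rho * g * H)
  = (4 * 1000 * 0.79) / (1000 * 9.81 * 50)
  = 3160 / 490500
  = 0.00644 m^3/s = 6.44 L/s


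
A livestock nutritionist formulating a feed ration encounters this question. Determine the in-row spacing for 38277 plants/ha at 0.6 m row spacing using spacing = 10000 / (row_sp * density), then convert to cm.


spacing = 10000 / (row_sp * density)
        = 10000 / (0.6 * 38277)
        = 10000 / 22966.20
        = 0.43542 m = 43.54 cm


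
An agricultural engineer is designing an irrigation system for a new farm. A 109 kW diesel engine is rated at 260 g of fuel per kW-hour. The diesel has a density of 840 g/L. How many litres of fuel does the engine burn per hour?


FC = P * BSFC / rho_fuel
   = 109 * 260 / 840
   = 28340 / 840
   = 33.74 L/h


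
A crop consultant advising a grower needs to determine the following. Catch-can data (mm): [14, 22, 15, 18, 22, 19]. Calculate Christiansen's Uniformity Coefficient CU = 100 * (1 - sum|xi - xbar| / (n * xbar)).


xbar = 110 / 6 = 18.333
sum|xi - xbar| = 16
CU = 100 * (1 - 16 / (6 * 18.333))
   = 100 * (1 - 0.1455)
   = 85.45%


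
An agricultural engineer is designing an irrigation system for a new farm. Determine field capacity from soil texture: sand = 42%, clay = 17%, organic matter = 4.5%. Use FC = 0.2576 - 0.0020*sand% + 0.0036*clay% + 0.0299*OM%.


FC = 0.2576 - 0.0020*42 + 0.0036*17 + 0.0299*4.5
   = 0.2576 - 0.0840 + 0.0612 + 0.1346
   = 0.3694


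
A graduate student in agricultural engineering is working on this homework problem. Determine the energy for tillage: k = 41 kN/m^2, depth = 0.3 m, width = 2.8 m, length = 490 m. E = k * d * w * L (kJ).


E = k * d * w * L
  = 41 * 0.3 * 2.8 * 490
  = 16875.60 kJ


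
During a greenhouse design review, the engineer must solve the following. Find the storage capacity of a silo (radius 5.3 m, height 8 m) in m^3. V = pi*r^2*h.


V = pi * r^2 * h
  = pi * 5.3^2 * 8
  = pi * 28.09 * 8
  = 705.98 m^3


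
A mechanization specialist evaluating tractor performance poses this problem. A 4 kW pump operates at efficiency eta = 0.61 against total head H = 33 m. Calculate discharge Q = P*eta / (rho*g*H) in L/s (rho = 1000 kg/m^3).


Q = (P * 1000 * eta) / (rho * g * H)
  = (4 * 1000 * 0.61) / (1000 * 9.81 * 33)
  = 2440 / 323730
  = 0.00754 m^3/s = 7.54 L/s


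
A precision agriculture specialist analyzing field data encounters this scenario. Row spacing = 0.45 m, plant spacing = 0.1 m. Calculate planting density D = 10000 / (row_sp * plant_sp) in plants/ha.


D = 10000 / (row_sp * plant_sp)
  = 10000 / (0.45 * 0.1)
  = 10000 / 0.0450
  = 222222.22 plants/ha


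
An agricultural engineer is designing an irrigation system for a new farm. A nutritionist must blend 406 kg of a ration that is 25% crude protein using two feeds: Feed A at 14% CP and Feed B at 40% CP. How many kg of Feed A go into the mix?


parts_A = CP_b - target = 40 - 25 = 15
parts_B = target - CP_a = 25 - 14 = 11
total_parts = 15 + 11 = 26
Feed A = 406 * 15 / 26 = 234.23 kg
Feed B = 406 * 11 / 26 = 171.77 kg

234.23 kg


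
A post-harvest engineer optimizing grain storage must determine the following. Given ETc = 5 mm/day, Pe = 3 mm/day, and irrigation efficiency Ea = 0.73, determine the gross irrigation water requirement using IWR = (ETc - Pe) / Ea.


IWR = (ETc - Pe) / Ea
    = (5 - 3) / 0.73
    = 2 / 0.73
    = 2.74 mm/day


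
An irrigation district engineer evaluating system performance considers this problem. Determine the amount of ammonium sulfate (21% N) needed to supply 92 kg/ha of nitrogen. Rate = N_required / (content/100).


Rate = N_required / (N_content / 100)
     = 92 / (21 / 100)
     = 92 / 0.21
     = 438.10 kg/ha


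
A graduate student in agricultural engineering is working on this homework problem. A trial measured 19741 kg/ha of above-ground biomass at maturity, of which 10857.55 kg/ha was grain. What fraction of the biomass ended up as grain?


HI = grain_yield / biomass
   = 10857.55 / 19741
   = 0.55


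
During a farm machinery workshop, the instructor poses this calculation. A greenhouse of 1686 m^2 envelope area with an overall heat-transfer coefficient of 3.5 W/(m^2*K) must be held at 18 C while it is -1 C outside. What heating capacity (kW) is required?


dT = 18 - (-1) = 19 K
Q = U * A * dT
  = 3.5 * 1686 * 19
  = 112119 W = 112.12 kW


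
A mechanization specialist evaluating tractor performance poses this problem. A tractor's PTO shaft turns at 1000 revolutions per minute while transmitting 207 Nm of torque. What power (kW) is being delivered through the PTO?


P = 2*pi*n*T / 60000
  = 2*pi * 1000 * 207 / 60000
  = 1300619.36 / 60000
  = 21.68 kW


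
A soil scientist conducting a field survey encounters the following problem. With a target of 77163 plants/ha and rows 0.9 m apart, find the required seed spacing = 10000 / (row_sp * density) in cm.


spacing = 10000 / (row_sp * density)
        = 10000 / (0.9 * 77163)
        = 10000 / 69446.70
        = 0.14400 m = 14.40 cm


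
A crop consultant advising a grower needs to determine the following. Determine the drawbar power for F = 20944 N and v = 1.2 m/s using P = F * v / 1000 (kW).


P = F * v / 1000
  = 20944 * 1.2 / 1000
  = 25132.80 / 1000
  = 25.13 kW


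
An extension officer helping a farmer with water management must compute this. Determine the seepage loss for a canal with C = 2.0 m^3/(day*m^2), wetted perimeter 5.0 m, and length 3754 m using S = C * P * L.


S = C * P * L
  = 2.0 * 5.0 * 3754
  = 37540 m^3/day


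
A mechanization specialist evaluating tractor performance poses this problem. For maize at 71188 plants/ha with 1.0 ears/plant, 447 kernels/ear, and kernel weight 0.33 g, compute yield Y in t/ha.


Y = density * ears * kernels * kw
  = 71188 * 1.0 * 447 * 0.33 g/ha
  = 10500941.88 g/ha
  = 10500.94 kg/ha = 10.50 t/ha


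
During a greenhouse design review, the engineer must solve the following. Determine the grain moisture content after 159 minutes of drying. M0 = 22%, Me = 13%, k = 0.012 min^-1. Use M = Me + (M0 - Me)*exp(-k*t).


M = Me + (M0 - Me) * e^(-k*t)
  = 13 + (22 - 13) * e^(-0.012*159)
  = 13 + 9 * e^(-1.908)
  = 13 + 9 * 0.14838
  = 13 + 1.3354
  = 14.34%


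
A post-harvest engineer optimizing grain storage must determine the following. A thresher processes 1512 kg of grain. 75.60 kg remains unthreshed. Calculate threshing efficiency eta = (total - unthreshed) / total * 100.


eta = (total - unthreshed) / total * 100
    = (1512 - 75.60) / 1512 * 100
    = 1436.40 / 1512 * 100
    = 95%


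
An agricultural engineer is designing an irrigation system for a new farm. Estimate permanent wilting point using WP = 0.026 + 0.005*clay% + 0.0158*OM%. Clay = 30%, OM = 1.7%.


WP = 0.026 + 0.005*30 + 0.0158*1.7
   = 0.026 + 0.1500 + 0.0269
   = 0.2029


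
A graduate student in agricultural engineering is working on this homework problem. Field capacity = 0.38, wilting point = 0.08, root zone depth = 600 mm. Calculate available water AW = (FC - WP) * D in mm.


AW = (FC - WP) * D
   = (0.38 - 0.08) * 600
   = 0.30 * 600
   = 180 mm


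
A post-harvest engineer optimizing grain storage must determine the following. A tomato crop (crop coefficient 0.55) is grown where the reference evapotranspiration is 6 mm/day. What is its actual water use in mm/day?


ETc = Kc * ET0
    = 0.55 * 6
    = 3.30 mm/day


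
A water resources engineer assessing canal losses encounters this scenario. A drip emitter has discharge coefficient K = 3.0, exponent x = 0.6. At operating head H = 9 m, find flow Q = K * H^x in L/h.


Q = K * H^x
  = 3.0 * 9^0.6
  = 3.0 * 3.7372
  = 11.21 L/h


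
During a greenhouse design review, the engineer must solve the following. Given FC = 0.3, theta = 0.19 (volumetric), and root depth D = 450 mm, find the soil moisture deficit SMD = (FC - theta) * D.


SMD = (FC - theta) * D
    = (0.3 - 0.19) * 450
    = 0.110 * 450
    = 49.50 mm


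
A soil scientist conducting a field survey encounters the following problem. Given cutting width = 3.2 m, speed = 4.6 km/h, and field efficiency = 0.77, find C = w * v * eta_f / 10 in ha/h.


C = w * v * eta_f / 10
  = 3.2 * 4.6 * 0.77 / 10
  = 11.33 / 10
  = 1.13 ha/h


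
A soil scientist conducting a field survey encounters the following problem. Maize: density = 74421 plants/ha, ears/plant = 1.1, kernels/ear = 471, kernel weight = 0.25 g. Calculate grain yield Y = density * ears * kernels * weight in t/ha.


Y = density * ears * kernels * kw
  = 74421 * 1.1 * 471 * 0.25 g/ha
  = 9639380.03 g/ha
  = 9639.38 kg/ha = 9.64 t/ha


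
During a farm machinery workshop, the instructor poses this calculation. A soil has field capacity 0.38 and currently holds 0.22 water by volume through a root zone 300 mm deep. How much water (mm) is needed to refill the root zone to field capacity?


SMD = (FC - theta) * D
    = (0.38 - 0.22) * 300
    = 0.160 * 300
    = 48 mm


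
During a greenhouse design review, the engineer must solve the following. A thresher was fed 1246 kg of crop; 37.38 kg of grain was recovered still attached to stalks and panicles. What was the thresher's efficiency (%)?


eta = (total - unthreshed) / total * 100
    = (1246 - 37.38) / 1246 * 100
    = 1208.62 / 1246 * 100
    = 97%


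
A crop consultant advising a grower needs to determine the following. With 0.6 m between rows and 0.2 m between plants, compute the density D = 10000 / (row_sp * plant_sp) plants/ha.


D = 10000 / (row_sp * plant_sp)
  = 10000 / (0.6 * 0.2)
  = 10000 / 0.1200
  = 83333.33 plants/ha


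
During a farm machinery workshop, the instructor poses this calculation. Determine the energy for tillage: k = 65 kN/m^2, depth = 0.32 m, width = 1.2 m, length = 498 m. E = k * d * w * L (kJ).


E = k * d * w * L
  = 65 * 0.32 * 1.2 * 498
  = 12430.08 kJ


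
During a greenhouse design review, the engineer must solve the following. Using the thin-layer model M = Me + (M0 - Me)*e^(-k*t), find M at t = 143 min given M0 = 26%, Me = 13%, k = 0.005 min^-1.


M = Me + (M0 - Me) * e^(-k*t)
  = 13 + (26 - 13) * e^(-0.005*143)
  = 13 + 13 * e^(-0.715)
  = 13 + 13 * 0.48919
  = 13 + 6.3595
  = 19.36%


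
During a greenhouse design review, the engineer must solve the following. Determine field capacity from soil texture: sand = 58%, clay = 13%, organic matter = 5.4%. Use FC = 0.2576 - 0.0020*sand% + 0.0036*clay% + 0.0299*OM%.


FC = 0.2576 - 0.0020*58 + 0.0036*13 + 0.0299*5.4
   = 0.2576 - 0.1160 + 0.0468 + 0.1615
   = 0.3499


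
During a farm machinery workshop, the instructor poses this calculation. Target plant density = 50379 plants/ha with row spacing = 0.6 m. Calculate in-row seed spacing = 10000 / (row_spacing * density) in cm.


spacing = 10000 / (row_sp * density)
        = 10000 / (0.6 * 50379)
        = 10000 / 30227.40
        = 0.33083 m = 33.08 cm


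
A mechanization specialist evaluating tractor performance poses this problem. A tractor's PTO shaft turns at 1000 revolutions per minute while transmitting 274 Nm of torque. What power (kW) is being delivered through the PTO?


P = 2*pi*n*T / 60000
  = 2*pi * 1000 * 274 / 60000
  = 1721592.77 / 60000
  = 28.69 kW


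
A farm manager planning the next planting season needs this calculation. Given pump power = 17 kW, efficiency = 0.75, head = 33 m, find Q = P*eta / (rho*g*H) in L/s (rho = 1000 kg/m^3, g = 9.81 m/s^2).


Q = (P * 1000 * eta) / (rho * g * H)
  = (17 * 1000 * 0.75) / (1000 * 9.81 * 33)
  = 12750 / 323730
  = 0.03938 m^3/s = 39.38 L/s


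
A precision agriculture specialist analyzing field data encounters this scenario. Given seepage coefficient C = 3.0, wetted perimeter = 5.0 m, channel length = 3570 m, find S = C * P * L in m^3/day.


S = C * P * L
  = 3.0 * 5.0 * 3570
  = 53550 m^3/day


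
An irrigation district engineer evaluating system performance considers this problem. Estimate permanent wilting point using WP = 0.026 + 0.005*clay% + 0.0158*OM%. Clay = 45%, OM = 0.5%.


WP = 0.026 + 0.005*45 + 0.0158*0.5
   = 0.026 + 0.2250 + 0.0079
   = 0.2589


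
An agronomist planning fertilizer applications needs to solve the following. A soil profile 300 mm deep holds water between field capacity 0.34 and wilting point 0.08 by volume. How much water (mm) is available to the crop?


AW = (FC - WP) * D
   = (0.34 - 0.08) * 300
   = 0.26 * 300
   = 78 mm


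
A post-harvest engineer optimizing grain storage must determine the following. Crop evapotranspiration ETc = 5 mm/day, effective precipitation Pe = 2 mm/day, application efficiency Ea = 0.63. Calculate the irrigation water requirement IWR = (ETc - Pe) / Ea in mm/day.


IWR = (ETc - Pe) / Ea
    = (5 - 2) / 0.63
    = 3 / 0.63
    = 4.76 mm/day


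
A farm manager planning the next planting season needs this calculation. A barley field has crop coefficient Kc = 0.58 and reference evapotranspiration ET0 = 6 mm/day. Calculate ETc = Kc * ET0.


ETc = Kc * ET0
    = 0.58 * 6
    = 3.48 mm/day


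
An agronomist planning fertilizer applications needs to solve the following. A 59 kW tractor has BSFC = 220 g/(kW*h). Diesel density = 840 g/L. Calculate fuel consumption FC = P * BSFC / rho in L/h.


FC = P * BSFC / rho_fuel
   = 59 * 220 / 840
   = 12980 / 840
   = 15.45 L/h


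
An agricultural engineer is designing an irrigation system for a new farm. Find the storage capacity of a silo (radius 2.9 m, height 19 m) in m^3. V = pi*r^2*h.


V = pi * r^2 * h
  = pi * 2.9^2 * 19
  = pi * 8.41 * 19
  = 502.00 m^3


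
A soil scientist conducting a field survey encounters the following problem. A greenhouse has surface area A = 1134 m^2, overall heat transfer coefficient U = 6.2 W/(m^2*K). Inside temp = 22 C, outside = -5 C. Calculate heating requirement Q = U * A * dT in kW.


dT = 22 - (-5) = 27 K
Q = U * A * dT
  = 6.2 * 1134 * 27
  = 189831.60 W = 189.83 kW


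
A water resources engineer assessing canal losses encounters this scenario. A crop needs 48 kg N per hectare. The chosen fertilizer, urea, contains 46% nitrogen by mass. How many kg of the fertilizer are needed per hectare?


Rate = N_required / (N_content / 100)
     = 48 / (46 / 100)
     = 48 / 0.46
     = 104.35 kg/ha


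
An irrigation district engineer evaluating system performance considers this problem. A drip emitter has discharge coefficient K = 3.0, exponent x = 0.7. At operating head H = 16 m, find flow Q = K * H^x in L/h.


Q = K * H^x
  = 3.0 * 16^0.7
  = 3.0 * 6.9644
  = 20.89 L/h


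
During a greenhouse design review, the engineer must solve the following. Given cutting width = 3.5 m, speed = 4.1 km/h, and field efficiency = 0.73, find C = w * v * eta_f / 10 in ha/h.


C = w * v * eta_f / 10
  = 3.5 * 4.1 * 0.73 / 10
  = 10.48 / 10
  = 1.05 ha/h


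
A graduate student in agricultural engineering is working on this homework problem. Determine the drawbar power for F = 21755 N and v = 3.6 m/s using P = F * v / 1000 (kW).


P = F * v / 1000
  = 21755 * 3.6 / 1000
  = 78318 / 1000
  = 78.32 kW


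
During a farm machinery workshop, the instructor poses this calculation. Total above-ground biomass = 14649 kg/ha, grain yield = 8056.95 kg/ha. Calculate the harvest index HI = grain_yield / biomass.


HI = grain_yield / biomass
   = 8056.95 / 14649
   = 0.55


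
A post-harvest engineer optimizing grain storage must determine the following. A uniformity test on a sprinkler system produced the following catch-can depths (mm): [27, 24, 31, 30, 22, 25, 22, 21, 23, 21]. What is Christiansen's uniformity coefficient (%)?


xbar = 246 / 10 = 24.600
sum|xi - xbar| = 29.200
CU = 100 * (1 - 29.200 / (10 * 24.600))
   = 100 * (1 - 0.1187)
   = 88.13%


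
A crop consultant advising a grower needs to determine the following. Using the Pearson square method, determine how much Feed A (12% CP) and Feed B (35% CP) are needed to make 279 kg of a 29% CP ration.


parts_A = CP_b - target = 35 - 29 = 6
parts_B = target - CP_a = 29 - 12 = 17
total_parts = 6 + 17 = 23
Feed A = 279 * 6 / 23 = 72.78 kg
Feed B = 279 * 17 / 23 = 206.22 kg

72.78 kg


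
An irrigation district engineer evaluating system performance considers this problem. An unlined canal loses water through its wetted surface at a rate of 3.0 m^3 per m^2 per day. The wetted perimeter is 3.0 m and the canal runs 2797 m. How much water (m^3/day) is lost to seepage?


S = C * P * L
  = 3.0 * 3.0 * 2797
  = 25173 m^3/day


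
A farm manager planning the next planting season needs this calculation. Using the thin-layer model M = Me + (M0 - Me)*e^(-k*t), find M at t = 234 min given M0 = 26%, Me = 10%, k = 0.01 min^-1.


M = Me + (M0 - Me) * e^(-k*t)
  = 10 + (26 - 10) * e^(-0.01*234)
  = 10 + 16 * e^(-2.340)
  = 10 + 16 * 0.09633
  = 10 + 1.5412
  = 11.54%


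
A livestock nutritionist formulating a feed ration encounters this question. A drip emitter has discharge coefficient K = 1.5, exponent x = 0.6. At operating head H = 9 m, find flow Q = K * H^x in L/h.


Q = K * H^x
  = 1.5 * 9^0.6
  = 1.5 * 3.7372
  = 5.61 L/h


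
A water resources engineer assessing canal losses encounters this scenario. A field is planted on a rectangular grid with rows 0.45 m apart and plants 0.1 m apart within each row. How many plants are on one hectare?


D = 10000 / (row_sp * plant_sp)
  = 10000 / (0.45 * 0.1)
  = 10000 / 0.0450
  = 222222.22 plants/ha


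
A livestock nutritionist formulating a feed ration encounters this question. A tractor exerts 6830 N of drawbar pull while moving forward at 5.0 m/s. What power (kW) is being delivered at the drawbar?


P = F * v / 1000
  = 6830 * 5.0 / 1000
  = 34150 / 1000
  = 34.15 kW


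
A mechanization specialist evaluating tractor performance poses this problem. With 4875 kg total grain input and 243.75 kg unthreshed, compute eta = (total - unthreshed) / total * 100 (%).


eta = (total - unthreshed) / total * 100
    = (4875 - 243.75) / 4875 * 100
    = 4631.25 / 4875 * 100
    = 95%
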